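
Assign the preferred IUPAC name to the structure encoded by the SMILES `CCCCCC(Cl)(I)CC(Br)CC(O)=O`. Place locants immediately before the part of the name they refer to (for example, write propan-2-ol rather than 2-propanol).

3-bromo-5-chloro-5-iododecanoic acid

Counting along the main chain through the –COOH group gives 10 carbons: the parent is decane.
The principal characteristic group is a carboxylic acid (terminal –COOH), named with the suffix -oic acid.
The numbering direction is chosen so that the carboxylic acid carbon is C-1 by definition.
With this numbering: a bromo group at C-3; a chloro group at C-5; an iodo group at C-5.
The substituents are ordered alphabetically, ignoring any di-/tri- multipliers.
Assembling the pieces gives 3-bromo-5-chloro-5-iododecanoic acid.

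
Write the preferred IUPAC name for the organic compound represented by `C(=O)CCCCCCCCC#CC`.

dodec-10-ynal

The longest carbon chain that includes the –CHO group and the multiple bond has 12 carbons, so the parent hydride is dodecane.
The highest-priority functional group is an aldehyde (terminal –CHO), so the name ends in -al.
The chain contains a C≡C triple bond, so the unsaturation ending is -yne.
Number the chain so that the aldehyde carbon is C-1 by definition.
With this numbering: the triple bond between C-10 and C-11.
Assembling the pieces gives dodec-10-ynal.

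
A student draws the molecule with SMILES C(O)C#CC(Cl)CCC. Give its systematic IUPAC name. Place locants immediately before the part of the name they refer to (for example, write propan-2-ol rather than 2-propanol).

4-chlorohept-2-yn-1-ol

Counting along the main chain through the –OH group and the multiple bond gives 7 carbons: the parent is heptane.
The highest-priority functional group is an alcohol (–OH), so the name ends in -ol.
A C≡C triple bond in the chain gives the infix -yne-.
Choose the numbering such that numbering from this end puts the hydroxyl group at C-1 rather than C-7.
That gives the hydroxyl at C-1; the triple bond between C-2 and C-3; a chloro group at C-4.
Putting it together: 4-chlorohept-2-yn-1-ol.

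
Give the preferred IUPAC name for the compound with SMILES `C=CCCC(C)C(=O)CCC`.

The longest carbon chain that includes the carbonyl and the multiple bond has 9 carbons, so the parent hydride is nonane.
The principal characteristic group is a ketone (C=O on an internal carbon), named with the suffix -one.
The chain contains a C=C double bond, so the unsaturation ending is -ene.
Number the chain so that numbering from this end puts the carbonyl group at C-4 rather than C-6.
With this numbering: the carbonyl at C-4; the double bond between C-8 and C-9; a methyl group at C-5.
Assembling the pieces gives 5-methylnon-8-en-4-one.

5-methylnon-8-en-4-one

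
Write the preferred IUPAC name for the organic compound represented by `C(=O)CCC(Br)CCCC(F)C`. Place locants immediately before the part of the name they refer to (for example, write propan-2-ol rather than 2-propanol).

4-bromo-8-fluorononanal

The longest carbon chain that includes the –CHO group has 9 carbons, so the parent hydride is nonane.
An aldehyde (terminal –CHO) is the principal characteristic group, giving the suffix -al.
The numbering direction is chosen so that the aldehyde carbon is C-1 by definition.
This places a bromo group at C-4; a fluoro group at C-8.
Substituent prefixes are cited in alphabetical order (multiplying prefixes like di-/tri- are ignored for ordering).
Assembling the pieces gives 4-bromo-8-fluorononanal.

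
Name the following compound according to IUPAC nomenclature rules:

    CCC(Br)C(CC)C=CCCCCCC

The longest chain bearing the multiple bond is 12 carbons long (dodecane).
There is one C=C double bond, indicated by the ending -ene.
The numbering direction is chosen so that numbering from this end puts the double bond at C-5 rather than C-7.
This places the double bond between C-5 and C-6; a bromo group at C-3; an ethyl group at C-4.
Prefixes are listed alphabetically: bromo, ethyl.
Assembling the pieces gives 3-bromo-4-ethyldodec-5-ene.

3-bromo-4-ethyldodec-5-ene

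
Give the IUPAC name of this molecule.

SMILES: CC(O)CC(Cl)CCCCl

The longest chain bearing the –OH group is 7 carbons long (heptane).
The highest-priority functional group is an alcohol (–OH), so the name ends in -ol.
Number the chain so that numbering from this end puts the hydroxyl group at C-2 rather than C-6.
This places the hydroxyl at C-2; chloro groups at C-4 and C-7.
The name is 4,7-dichloroheptan-2-ol.

4,7-dichloroheptan-2-ol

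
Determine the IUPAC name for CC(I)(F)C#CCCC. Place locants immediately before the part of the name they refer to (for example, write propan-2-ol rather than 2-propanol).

Counting along the main chain through the multiple bond gives 7 carbons: the parent is heptane.
A C≡C triple bond in the chain gives the infix -yne-.
Choose the numbering such that numbering from this end puts the triple bond at C-3 rather than C-4.
With this numbering: the triple bond between C-3 and C-4; a fluoro group at C-2; an iodo group at C-2.
Prefixes are listed alphabetically: fluoro, iodo.
Putting it together: 2-fluoro-2-iodohept-3-yne.

2-fluoro-2-iodohept-3-yne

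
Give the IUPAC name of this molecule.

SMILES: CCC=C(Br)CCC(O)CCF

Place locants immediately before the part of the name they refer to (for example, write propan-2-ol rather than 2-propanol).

The longest carbon chain that includes the –OH group and the multiple bond has 9 carbons, so the parent hydride is nonane.
An alcohol (–OH) is the principal characteristic group, giving the suffix -ol.
A C=C double bond in the chain gives the infix -ene-.
Choose the numbering such that numbering from this end puts the hydroxyl group at C-3 rather than C-7.
This places the hydroxyl at C-3; the double bond between C-6 and C-7; a bromo group at C-6; a fluoro group at C-1.
The substituents are ordered alphabetically, ignoring any di-/tri- multipliers.
Putting it together: 6-bromo-1-fluoronon-6-en-3-ol.

6-bromo-1-fluoronon-6-en-3-ol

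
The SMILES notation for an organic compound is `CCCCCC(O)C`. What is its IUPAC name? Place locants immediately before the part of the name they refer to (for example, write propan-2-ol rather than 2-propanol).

The longest chain bearing the –OH group is 7 carbons long (heptane).
The highest-priority functional group is an alcohol (–OH), so the name ends in -ol.
Number the chain so that numbering from this end puts the hydroxyl group at C-2 rather than C-6.
That gives the hydroxyl at C-2.
Assembling the pieces gives heptan-2-ol.

heptan-2-ol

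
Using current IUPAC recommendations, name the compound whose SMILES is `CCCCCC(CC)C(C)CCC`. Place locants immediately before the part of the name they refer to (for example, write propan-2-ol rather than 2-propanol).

The longest continuous carbon chain has 10 atoms, so the parent hydride is decane.
The numbering direction is chosen so that the substituent locant set {4,5} is lower than {6,7} at the first point of difference.
This places an ethyl group at C-5; a methyl group at C-4.
The substituents are ordered alphabetically, ignoring any di-/tri- multipliers.
Putting it together: 5-ethyl-4-methyldecane.

5-ethyl-4-methyldecane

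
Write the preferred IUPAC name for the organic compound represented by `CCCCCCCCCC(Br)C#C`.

3-bromododec-1-yne

The longest carbon chain that includes the multiple bond has 12 carbons, so the parent hydride is dodecane.
There is one C≡C triple bond, indicated by the ending -yne.
Number the chain so that numbering from this end puts the triple bond at C-1 rather than C-11.
That gives the triple bond between C-1 and C-2; a bromo group at C-3.
Assembling the pieces gives 3-bromododec-1-yne.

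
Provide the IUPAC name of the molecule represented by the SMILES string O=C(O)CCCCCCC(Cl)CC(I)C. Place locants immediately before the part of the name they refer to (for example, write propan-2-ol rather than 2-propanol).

The longest chain bearing the –COOH group is 11 carbons long (undecane).
The highest-priority functional group is a carboxylic acid (terminal –COOH), so the name ends in -oic acid.
Choose the numbering such that the carboxylic acid carbon is C-1 by definition.
That gives a chloro group at C-8; an iodo group at C-10.
Prefixes are listed alphabetically: chloro, iodo.
Assembling the pieces gives 8-chloro-10-iodoundecanoic acid.

8-chloro-10-iodoundecanoic acid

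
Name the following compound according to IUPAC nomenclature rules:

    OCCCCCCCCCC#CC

The longest carbon chain that includes the –OH group and the multiple bond has 12 carbons, so the parent hydride is dodecane.
The highest-priority functional group is an alcohol (–OH), so the name ends in -ol.
There is one C≡C triple bond, indicated by the ending -yne.
The numbering direction is chosen so that numbering from this end puts the hydroxyl group at C-1 rather than C-12.
That gives the hydroxyl at C-1; the triple bond between C-10 and C-11.
Putting it together: dodec-10-yn-1-ol.

dodec-10-yn-1-ol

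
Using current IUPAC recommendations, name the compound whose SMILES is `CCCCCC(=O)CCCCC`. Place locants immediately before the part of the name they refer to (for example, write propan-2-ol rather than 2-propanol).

undecan-6-one

Counting along the main chain through the carbonyl gives 11 carbons: the parent is undecane.
The principal characteristic group is a ketone (C=O on an internal carbon), named with the suffix -one.
Numbering from either end gives identical locants here.
With this numbering: the carbonyl at C-6.
Putting it together: undecan-6-one.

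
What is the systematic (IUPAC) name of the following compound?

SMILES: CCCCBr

1-bromobutane

The longest carbon chain is 4 atoms: the parent is butane.
The numbering direction is chosen so that the substituent locant set {1} is lower than {4} at the first point of difference.
That gives a bromo group at C-1.
Assembling the pieces gives 1-bromobutane.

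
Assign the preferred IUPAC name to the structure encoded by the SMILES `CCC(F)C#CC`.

The longest carbon chain that includes the multiple bond has 6 carbons, so the parent hydride is hexane.
The chain contains a C≡C triple bond, so the unsaturation ending is -yne.
Number the chain so that numbering from this end puts the triple bond at C-2 rather than C-4.
That gives the triple bond between C-2 and C-3; a fluoro group at C-4.
The name is 4-fluorohex-2-yne.

4-fluorohex-2-yne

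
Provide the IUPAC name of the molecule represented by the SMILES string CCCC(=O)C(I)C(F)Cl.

The longest carbon chain that includes the carbonyl has 6 carbons, so the parent hydride is hexane.
The highest-priority functional group is a ketone (C=O on an internal carbon), so the name ends in -one.
Choose the numbering such that numbering from this end puts the carbonyl group at C-3 rather than C-4.
With this numbering: the carbonyl at C-3; a chloro group at C-1; a fluoro group at C-1; an iodo group at C-2.
Prefixes are listed alphabetically: chloro, fluoro, iodo.
Putting it together: 1-chloro-1-fluoro-2-iodohexan-3-one.

1-chloro-1-fluoro-2-iodohexan-3-one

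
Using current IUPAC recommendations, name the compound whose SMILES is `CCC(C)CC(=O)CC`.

The longest carbon chain that includes the carbonyl has 7 carbons, so the parent hydride is heptane.
A ketone (C=O on an internal carbon) is the principal characteristic group, giving the suffix -one.
Choose the numbering such that numbering from this end puts the carbonyl group at C-3 rather than C-5.
With this numbering: the carbonyl at C-3; a methyl group at C-5.
Assembling the pieces gives 5-methylheptan-3-one.

5-methylheptan-3-one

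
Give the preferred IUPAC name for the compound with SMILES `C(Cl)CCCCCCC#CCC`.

Counting along the main chain through the multiple bond gives 11 carbons: the parent is undecane.
The chain contains a C≡C triple bond, so the unsaturation ending is -yne.
The numbering direction is chosen so that numbering from this end puts the triple bond at C-3 rather than C-8.
With this numbering: the triple bond between C-3 and C-4; a chloro group at C-11.
Putting it together: 11-chloroundec-3-yne.

11-chloroundec-3-yne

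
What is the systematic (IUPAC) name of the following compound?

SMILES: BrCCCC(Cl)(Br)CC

The longest carbon chain is 6 atoms: the parent is hexane.
The numbering direction is chosen so that the substituent locant set {1,4,4} is lower than {3,3,6} at the first point of difference.
With this numbering: bromo groups at C-1 and C-4; a chloro group at C-4.
The substituents are ordered alphabetically, ignoring any di-/tri- multipliers.
The name is 1,4-dibromo-4-chlorohexane.

1,4-dibromo-4-chlorohexane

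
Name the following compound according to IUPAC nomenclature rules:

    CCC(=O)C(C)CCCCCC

4-methyldecan-3-one

The longest carbon chain that includes the carbonyl has 10 carbons, so the parent hydride is decane.
A ketone (C=O on an internal carbon) is the principal characteristic group, giving the suffix -one.
The numbering direction is chosen so that numbering from this end puts the carbonyl group at C-3 rather than C-8.
This places the carbonyl at C-3; a methyl group at C-4.
The name is 4-methyldecan-3-one.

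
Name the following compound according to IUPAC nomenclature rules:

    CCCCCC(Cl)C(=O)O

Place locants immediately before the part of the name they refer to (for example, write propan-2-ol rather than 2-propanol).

The longest chain bearing the –COOH group is 7 carbons long (heptane).
A carboxylic acid (terminal –COOH) is the principal characteristic group, giving the suffix -oic acid.
Number the chain so that the carboxylic acid carbon is C-1 by definition.
That gives a chloro group at C-2.
Assembling the pieces gives 2-chloroheptanoic acid.

2-chloroheptanoic acid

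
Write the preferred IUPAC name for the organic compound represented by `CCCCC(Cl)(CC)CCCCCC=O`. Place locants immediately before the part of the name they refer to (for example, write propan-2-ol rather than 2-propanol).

Counting along the main chain through the –CHO group gives 11 carbons: the parent is undecane.
An aldehyde (terminal –CHO) is the principal characteristic group, giving the suffix -al.
Number the chain so that the aldehyde carbon is C-1 by definition.
That gives a chloro group at C-7; an ethyl group at C-7.
The substituents are ordered alphabetically, ignoring any di-/tri- multipliers.
Assembling the pieces gives 7-chloro-7-ethylundecanal.

7-chloro-7-ethylundecanal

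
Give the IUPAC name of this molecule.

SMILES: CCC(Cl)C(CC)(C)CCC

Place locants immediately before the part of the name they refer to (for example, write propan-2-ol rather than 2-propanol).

3-chloro-4-ethyl-4-methylheptane

The parent chain contains 7 carbons (heptane).
Number the chain so that the substituent locant set {3,4,4} is lower than {4,4,5} at the first point of difference.
This places a chloro group at C-3; an ethyl group at C-4; a methyl group at C-4.
Prefixes are listed alphabetically: chloro, ethyl, methyl.
The name is 3-chloro-4-ethyl-4-methylheptane.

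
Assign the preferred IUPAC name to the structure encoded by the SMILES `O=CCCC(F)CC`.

4-fluorohexanal

The longest chain bearing the –CHO group is 6 carbons long (hexane).
The principal characteristic group is an aldehyde (terminal –CHO), named with the suffix -al.
The numbering direction is chosen so that the aldehyde carbon is C-1 by definition.
That gives a fluoro group at C-4.
The name is 4-fluorohexanal.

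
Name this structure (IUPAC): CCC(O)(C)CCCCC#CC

3-methyldec-8-yn-3-ol

The longest chain bearing the –OH group and the multiple bond is 10 carbons long (decane).
An alcohol (–OH) is the principal characteristic group, giving the suffix -ol.
There is one C≡C triple bond, indicated by the ending -yne.
Number the chain so that numbering from this end puts the hydroxyl group at C-3 rather than C-8.
This places the hydroxyl at C-3; the triple bond between C-8 and C-9; a methyl group at C-3.
Putting it together: 3-methyldec-8-yn-3-ol.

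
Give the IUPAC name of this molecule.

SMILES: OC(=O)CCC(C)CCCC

4-methyloctanoic acid

The longest carbon chain that includes the –COOH group has 8 carbons, so the parent hydride is octane.
The highest-priority functional group is a carboxylic acid (terminal –COOH), so the name ends in -oic acid.
Choose the numbering such that the carboxylic acid carbon is C-1 by definition.
With this numbering: a methyl group at C-4.
Assembling the pieces gives 4-methyloctanoic acid.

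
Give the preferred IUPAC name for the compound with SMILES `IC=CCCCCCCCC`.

The longest carbon chain that includes the multiple bond has 10 carbons, so the parent hydride is decane.
The chain contains a C=C double bond, so the unsaturation ending is -ene.
Choose the numbering such that numbering from this end puts the double bond at C-1 rather than C-9.
With this numbering: the double bond between C-1 and C-2; an iodo group at C-1.
Assembling the pieces gives 1-iododec-1-ene.

1-iododec-1-ene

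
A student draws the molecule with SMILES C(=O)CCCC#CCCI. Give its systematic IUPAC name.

The longest chain bearing the –CHO group and the multiple bond is 8 carbons long (octane).
An aldehyde (terminal –CHO) is the principal characteristic group, giving the suffix -al.
A C≡C triple bond in the chain gives the infix -yne-.
The numbering direction is chosen so that the aldehyde carbon is C-1 by definition.
That gives the triple bond between C-5 and C-6; an iodo group at C-8.
The name is 8-iodooct-5-ynal.

8-iodooct-5-ynal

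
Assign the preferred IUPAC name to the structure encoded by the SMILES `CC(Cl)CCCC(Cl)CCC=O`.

The longest chain bearing the –CHO group is 9 carbons long (nonane).
The principal characteristic group is an aldehyde (terminal –CHO), named with the suffix -al.
Number the chain so that the aldehyde carbon is C-1 by definition.
This places chloro groups at C-4 and C-8.
The name is 4,8-dichlorononanal.

4,8-dichlorononanal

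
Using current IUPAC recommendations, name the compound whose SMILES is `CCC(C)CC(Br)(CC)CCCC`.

The parent chain contains 9 carbons (nonane).
Number the chain so that the substituent locant set {3,5,5} is lower than {5,5,7} at the first point of difference.
That gives a bromo group at C-5; an ethyl group at C-5; a methyl group at C-3.
Substituent prefixes are cited in alphabetical order (multiplying prefixes like di-/tri- are ignored for ordering).
Putting it together: 5-bromo-5-ethyl-3-methylnonane.

5-bromo-5-ethyl-3-methylnonane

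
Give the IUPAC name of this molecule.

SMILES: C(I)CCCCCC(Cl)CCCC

The longest continuous carbon chain has 11 atoms, so the parent hydride is undecane.
Number the chain so that the substituent locant set {1,7} is lower than {5,11} at the first point of difference.
With this numbering: a chloro group at C-7; an iodo group at C-1.
The substituents are ordered alphabetically, ignoring any di-/tri- multipliers.
The name is 7-chloro-1-iodoundecane.

7-chloro-1-iodoundecane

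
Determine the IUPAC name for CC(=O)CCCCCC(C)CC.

8-methyldecan-2-one

The longest chain bearing the carbonyl is 10 carbons long (decane).
The highest-priority functional group is a ketone (C=O on an internal carbon), so the name ends in -one.
The numbering direction is chosen so that numbering from this end puts the carbonyl group at C-2 rather than C-9.
That gives the carbonyl at C-2; a methyl group at C-8.
Assembling the pieces gives 8-methyldecan-2-one.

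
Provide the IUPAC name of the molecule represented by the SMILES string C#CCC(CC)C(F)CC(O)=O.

4-ethyl-3-fluorohept-6-ynoic acid

The longest carbon chain that includes the –COOH group and the multiple bond has 7 carbons, so the parent hydride is heptane.
The principal characteristic group is a carboxylic acid (terminal –COOH), named with the suffix -oic acid.
The chain contains a C≡C triple bond, so the unsaturation ending is -yne.
Number the chain so that the carboxylic acid carbon is C-1 by definition.
With this numbering: the triple bond between C-6 and C-7; an ethyl group at C-4; a fluoro group at C-3.
The substituents are ordered alphabetically, ignoring any di-/tri- multipliers.
Putting it together: 4-ethyl-3-fluorohept-6-ynoic acid.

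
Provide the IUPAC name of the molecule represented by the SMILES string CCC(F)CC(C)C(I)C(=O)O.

Counting along the main chain through the –COOH group gives 7 carbons: the parent is heptane.
The highest-priority functional group is a carboxylic acid (terminal –COOH), so the name ends in -oic acid.
Number the chain so that the carboxylic acid carbon is C-1 by definition.
With this numbering: a fluoro group at C-5; an iodo group at C-2; a methyl group at C-3.
Substituent prefixes are cited in alphabetical order (multiplying prefixes like di-/tri- are ignored for ordering).
The name is 5-fluoro-2-iodo-3-methylheptanoic acid.

5-fluoro-2-iodo-3-methylheptanoic acid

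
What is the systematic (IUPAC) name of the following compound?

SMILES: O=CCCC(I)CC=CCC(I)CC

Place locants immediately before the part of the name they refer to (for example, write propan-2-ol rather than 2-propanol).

Counting along the main chain through the –CHO group and the multiple bond gives 11 carbons: the parent is undecane.
An aldehyde (terminal –CHO) is the principal characteristic group, giving the suffix -al.
A C=C double bond in the chain gives the infix -ene-.
The numbering direction is chosen so that the aldehyde carbon is C-1 by definition.
With this numbering: the double bond between C-6 and C-7; iodo groups at C-4 and C-9.
Assembling the pieces gives 4,9-diiodoundec-6-enal.

4,9-diiodoundec-6-enal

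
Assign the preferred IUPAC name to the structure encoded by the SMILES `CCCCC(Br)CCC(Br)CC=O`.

The longest carbon chain that includes the –CHO group has 10 carbons, so the parent hydride is decane.
An aldehyde (terminal –CHO) is the principal characteristic group, giving the suffix -al.
The numbering direction is chosen so that the aldehyde carbon is C-1 by definition.
This places bromo groups at C-3 and C-6.
Assembling the pieces gives 3,6-dibromodecanal.

3,6-dibromodecanal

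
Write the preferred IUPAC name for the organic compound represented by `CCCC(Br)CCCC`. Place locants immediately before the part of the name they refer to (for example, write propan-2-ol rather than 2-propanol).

The parent chain contains 8 carbons (octane).
Choose the numbering such that the substituent locant set {4} is lower than {5} at the first point of difference.
That gives a bromo group at C-4.
The name is 4-bromooctane.

4-bromooctane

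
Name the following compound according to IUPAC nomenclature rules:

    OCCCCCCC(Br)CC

The longest carbon chain that includes the –OH group has 9 carbons, so the parent hydride is nonane.
An alcohol (–OH) is the principal characteristic group, giving the suffix -ol.
Choose the numbering such that numbering from this end puts the hydroxyl group at C-1 rather than C-9.
With this numbering: the hydroxyl at C-1; a bromo group at C-7.
Assembling the pieces gives 7-bromononan-1-ol.

7-bromononan-1-ol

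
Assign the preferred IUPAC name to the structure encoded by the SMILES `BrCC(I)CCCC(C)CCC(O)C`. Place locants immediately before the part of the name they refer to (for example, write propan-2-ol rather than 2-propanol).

10-bromo-9-iodo-5-methyldecan-2-ol

The longest carbon chain that includes the –OH group has 10 carbons, so the parent hydride is decane.
An alcohol (–OH) is the principal characteristic group, giving the suffix -ol.
The numbering direction is chosen so that numbering from this end puts the hydroxyl group at C-2 rather than C-9.
With this numbering: the hydroxyl at C-2; a bromo group at C-10; an iodo group at C-9; a methyl group at C-5.
Substituent prefixes are cited in alphabetical order (multiplying prefixes like di-/tri- are ignored for ordering).
The name is 10-bromo-9-iodo-5-methyldecan-2-ol.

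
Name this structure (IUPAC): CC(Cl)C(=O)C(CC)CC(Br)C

Counting along the main chain through the carbonyl gives 7 carbons: the parent is heptane.
The highest-priority functional group is a ketone (C=O on an internal carbon), so the name ends in -one.
Choose the numbering such that numbering from this end puts the carbonyl group at C-3 rather than C-5.
That gives the carbonyl at C-3; a bromo group at C-6; a chloro group at C-2; an ethyl group at C-4.
Prefixes are listed alphabetically: bromo, chloro, ethyl.
Putting it together: 6-bromo-2-chloro-4-ethylheptan-3-one.

6-bromo-2-chloro-4-ethylheptan-3-one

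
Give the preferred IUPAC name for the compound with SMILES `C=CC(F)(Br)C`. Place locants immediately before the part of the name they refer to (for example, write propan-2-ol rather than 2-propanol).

3-bromo-3-fluorobut-1-ene

The longest carbon chain that includes the multiple bond has 4 carbons, so the parent hydride is butane.
The chain contains a C=C double bond, so the unsaturation ending is -ene.
Number the chain so that numbering from this end puts the double bond at C-1 rather than C-3.
With this numbering: the double bond between C-1 and C-2; a bromo group at C-3; a fluoro group at C-3.
Prefixes are listed alphabetically: bromo, fluoro.
The name is 3-bromo-3-fluorobut-1-ene.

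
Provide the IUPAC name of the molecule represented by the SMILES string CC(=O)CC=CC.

hex-4-en-2-one

Counting along the main chain through the carbonyl and the multiple bond gives 6 carbons: the parent is hexane.
The principal characteristic group is a ketone (C=O on an internal carbon), named with the suffix -one.
A C=C double bond in the chain gives the infix -ene-.
Choose the numbering such that numbering from this end puts the carbonyl group at C-2 rather than C-5.
That gives the carbonyl at C-2; the double bond between C-4 and C-5.
Assembling the pieces gives hex-4-en-2-one.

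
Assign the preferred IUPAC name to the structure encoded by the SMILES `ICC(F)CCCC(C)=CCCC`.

Counting along the main chain through the multiple bond gives 10 carbons: the parent is decane.
There is one C=C double bond, indicated by the ending -ene.
Number the chain so that numbering from this end puts the double bond at C-4 rather than C-6.
This places the double bond between C-4 and C-5; a fluoro group at C-9; an iodo group at C-10; a methyl group at C-5.
Substituent prefixes are cited in alphabetical order (multiplying prefixes like di-/tri- are ignored for ordering).
The name is 9-fluoro-10-iodo-5-methyldec-4-ene.

9-fluoro-10-iodo-5-methyldec-4-ene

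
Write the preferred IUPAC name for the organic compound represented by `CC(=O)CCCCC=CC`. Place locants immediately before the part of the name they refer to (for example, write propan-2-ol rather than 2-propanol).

The longest carbon chain that includes the carbonyl and the multiple bond has 9 carbons, so the parent hydride is nonane.
The highest-priority functional group is a ketone (C=O on an internal carbon), so the name ends in -one.
A C=C double bond in the chain gives the infix -ene-.
Choose the numbering such that numbering from this end puts the carbonyl group at C-2 rather than C-8.
With this numbering: the carbonyl at C-2; the double bond between C-7 and C-8.
Assembling the pieces gives non-7-en-2-one.

non-7-en-2-one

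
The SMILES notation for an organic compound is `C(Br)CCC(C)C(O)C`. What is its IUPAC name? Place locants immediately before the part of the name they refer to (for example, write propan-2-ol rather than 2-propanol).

Counting along the main chain through the –OH group gives 6 carbons: the parent is hexane.
An alcohol (–OH) is the principal characteristic group, giving the suffix -ol.
Choose the numbering such that numbering from this end puts the hydroxyl group at C-2 rather than C-5.
This places the hydroxyl at C-2; a bromo group at C-6; a methyl group at C-3.
Prefixes are listed alphabetically: bromo, methyl.
The name is 6-bromo-3-methylhexan-2-ol.

6-bromo-3-methylhexan-2-ol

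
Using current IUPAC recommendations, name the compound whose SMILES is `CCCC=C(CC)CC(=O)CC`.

The longest carbon chain that includes the carbonyl and the multiple bond has 9 carbons, so the parent hydride is nonane.
A ketone (C=O on an internal carbon) is the principal characteristic group, giving the suffix -one.
The chain contains a C=C double bond, so the unsaturation ending is -ene.
Choose the numbering such that numbering from this end puts the carbonyl group at C-3 rather than C-7.
This places the carbonyl at C-3; the double bond between C-5 and C-6; an ethyl group at C-5.
The name is 5-ethylnon-5-en-3-one.

5-ethylnon-5-en-3-one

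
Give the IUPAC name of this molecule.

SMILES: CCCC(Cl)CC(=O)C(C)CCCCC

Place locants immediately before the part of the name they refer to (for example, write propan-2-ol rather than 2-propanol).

The longest carbon chain that includes the carbonyl has 12 carbons, so the parent hydride is dodecane.
The highest-priority functional group is a ketone (C=O on an internal carbon), so the name ends in -one.
Number the chain so that numbering from this end puts the carbonyl group at C-6 rather than C-7.
This places the carbonyl at C-6; a chloro group at C-4; a methyl group at C-7.
Prefixes are listed alphabetically: chloro, methyl.
Assembling the pieces gives 4-chloro-7-methyldodecan-6-one.

4-chloro-7-methyldodecan-6-one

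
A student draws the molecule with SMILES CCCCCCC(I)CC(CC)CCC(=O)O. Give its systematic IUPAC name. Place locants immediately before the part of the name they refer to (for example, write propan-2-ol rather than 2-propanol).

Counting along the main chain through the –COOH group gives 12 carbons: the parent is dodecane.
The highest-priority functional group is a carboxylic acid (terminal –COOH), so the name ends in -oic acid.
Number the chain so that the carboxylic acid carbon is C-1 by definition.
With this numbering: an ethyl group at C-4; an iodo group at C-6.
Substituent prefixes are cited in alphabetical order (multiplying prefixes like di-/tri- are ignored for ordering).
Assembling the pieces gives 4-ethyl-6-iodododecanoic acid.

4-ethyl-6-iodododecanoic acid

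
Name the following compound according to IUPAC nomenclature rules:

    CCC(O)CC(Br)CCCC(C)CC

5-bromo-9-methylundecan-3-ol

Counting along the main chain through the –OH group gives 11 carbons: the parent is undecane.
An alcohol (–OH) is the principal characteristic group, giving the suffix -ol.
Number the chain so that numbering from this end puts the hydroxyl group at C-3 rather than C-9.
That gives the hydroxyl at C-3; a bromo group at C-5; a methyl group at C-9.
Prefixes are listed alphabetically: bromo, methyl.
Putting it together: 5-bromo-9-methylundecan-3-ol.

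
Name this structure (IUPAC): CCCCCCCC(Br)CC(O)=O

3-bromodecanoic acid

The longest chain bearing the –COOH group is 10 carbons long (decane).
The principal characteristic group is a carboxylic acid (terminal –COOH), named with the suffix -oic acid.
The numbering direction is chosen so that the carboxylic acid carbon is C-1 by definition.
That gives a bromo group at C-3.
The name is 3-bromodecanoic acid.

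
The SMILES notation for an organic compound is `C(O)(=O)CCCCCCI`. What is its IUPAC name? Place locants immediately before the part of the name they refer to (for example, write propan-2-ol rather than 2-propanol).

The longest chain bearing the –COOH group is 7 carbons long (heptane).
A carboxylic acid (terminal –COOH) is the principal characteristic group, giving the suffix -oic acid.
Number the chain so that the carboxylic acid carbon is C-1 by definition.
That gives an iodo group at C-7.
Assembling the pieces gives 7-iodoheptanoic acid.

7-iodoheptanoic acid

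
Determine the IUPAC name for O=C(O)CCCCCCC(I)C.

8-iodononanoic acid

The longest chain bearing the –COOH group is 9 carbons long (nonane).
The principal characteristic group is a carboxylic acid (terminal –COOH), named with the suffix -oic acid.
The numbering direction is chosen so that the carboxylic acid carbon is C-1 by definition.
That gives an iodo group at C-8.
Assembling the pieces gives 8-iodononanoic acid.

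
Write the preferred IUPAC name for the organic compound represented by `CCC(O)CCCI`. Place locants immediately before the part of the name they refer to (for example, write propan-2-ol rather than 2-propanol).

Counting along the main chain through the –OH group gives 6 carbons: the parent is hexane.
An alcohol (–OH) is the principal characteristic group, giving the suffix -ol.
The numbering direction is chosen so that numbering from this end puts the hydroxyl group at C-3 rather than C-4.
This places the hydroxyl at C-3; an iodo group at C-6.
Assembling the pieces gives 6-iodohexan-3-ol.

6-iodohexan-3-ol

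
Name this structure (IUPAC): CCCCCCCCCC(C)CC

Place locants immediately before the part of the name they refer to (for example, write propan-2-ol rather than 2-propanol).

The longest carbon chain is 12 atoms: the parent is dodecane.
Choose the numbering such that the substituent locant set {3} is lower than {10} at the first point of difference.
That gives a methyl group at C-3.
The name is 3-methyldodecane.

3-methyldodecane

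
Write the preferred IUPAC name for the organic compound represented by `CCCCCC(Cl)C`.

2-chloroheptane

The parent chain contains 7 carbons (heptane).
Choose the numbering such that the substituent locant set {2} is lower than {6} at the first point of difference.
This places a chloro group at C-2.
Putting it together: 2-chloroheptane.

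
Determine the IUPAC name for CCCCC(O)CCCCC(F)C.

10-fluoroundecan-5-ol

The longest carbon chain that includes the –OH group has 11 carbons, so the parent hydride is undecane.
An alcohol (–OH) is the principal characteristic group, giving the suffix -ol.
Number the chain so that numbering from this end puts the hydroxyl group at C-5 rather than C-7.
That gives the hydroxyl at C-5; a fluoro group at C-10.
Assembling the pieces gives 10-fluoroundecan-5-ol.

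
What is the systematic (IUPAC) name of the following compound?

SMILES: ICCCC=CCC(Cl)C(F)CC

The longest carbon chain that includes the multiple bond has 10 carbons, so the parent hydride is decane.
A C=C double bond in the chain gives the infix -ene-.
Number the chain so that numbering from this end puts the double bond at C-4 rather than C-6.
That gives the double bond between C-4 and C-5; a chloro group at C-7; a fluoro group at C-8; an iodo group at C-1.
The substituents are ordered alphabetically, ignoring any di-/tri- multipliers.
The name is 7-chloro-8-fluoro-1-iododec-4-ene.

7-chloro-8-fluoro-1-iododec-4-ene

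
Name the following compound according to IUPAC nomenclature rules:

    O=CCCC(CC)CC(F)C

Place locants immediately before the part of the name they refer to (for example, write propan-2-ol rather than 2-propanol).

The longest chain bearing the –CHO group is 7 carbons long (heptane).
An aldehyde (terminal –CHO) is the principal characteristic group, giving the suffix -al.
The numbering direction is chosen so that the aldehyde carbon is C-1 by definition.
With this numbering: an ethyl group at C-4; a fluoro group at C-6.
Prefixes are listed alphabetically: ethyl, fluoro.
The name is 4-ethyl-6-fluoroheptanal.

4-ethyl-6-fluoroheptanal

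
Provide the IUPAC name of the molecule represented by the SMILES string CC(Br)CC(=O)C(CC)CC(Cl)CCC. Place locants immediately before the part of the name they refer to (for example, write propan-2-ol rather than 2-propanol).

Counting along the main chain through the carbonyl gives 10 carbons: the parent is decane.
The highest-priority functional group is a ketone (C=O on an internal carbon), so the name ends in -one.
The numbering direction is chosen so that numbering from this end puts the carbonyl group at C-4 rather than C-7.
With this numbering: the carbonyl at C-4; a bromo group at C-2; a chloro group at C-7; an ethyl group at C-5.
Prefixes are listed alphabetically: bromo, chloro, ethyl.
Putting it together: 2-bromo-7-chloro-5-ethyldecan-4-one.

2-bromo-7-chloro-5-ethyldecan-4-one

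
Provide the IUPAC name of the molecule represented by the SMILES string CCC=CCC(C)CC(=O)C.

The longest chain bearing the carbonyl and the multiple bond is 9 carbons long (nonane).
The principal characteristic group is a ketone (C=O on an internal carbon), named with the suffix -one.
The chain contains a C=C double bond, so the unsaturation ending is -ene.
The numbering direction is chosen so that numbering from this end puts the carbonyl group at C-2 rather than C-8.
That gives the carbonyl at C-2; the double bond between C-6 and C-7; a methyl group at C-4.
Assembling the pieces gives 4-methylnon-6-en-2-one.

4-methylnon-6-en-2-one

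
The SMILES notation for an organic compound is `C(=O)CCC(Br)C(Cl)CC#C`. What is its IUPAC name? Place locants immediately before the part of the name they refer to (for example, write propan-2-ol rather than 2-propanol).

The longest carbon chain that includes the –CHO group and the multiple bond has 8 carbons, so the parent hydride is octane.
The principal characteristic group is an aldehyde (terminal –CHO), named with the suffix -al.
There is one C≡C triple bond, indicated by the ending -yne.
The numbering direction is chosen so that the aldehyde carbon is C-1 by definition.
With this numbering: the triple bond between C-7 and C-8; a bromo group at C-4; a chloro group at C-5.
Substituent prefixes are cited in alphabetical order (multiplying prefixes like di-/tri- are ignored for ordering).
Putting it together: 4-bromo-5-chlorooct-7-ynal.

4-bromo-5-chlorooct-7-ynal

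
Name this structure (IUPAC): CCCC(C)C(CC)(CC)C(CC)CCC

4,5,5-triethyl-6-methylnonane

The longest carbon chain is 9 atoms: the parent is nonane.
Choose the numbering such that the locant sets are identical either way, so the alphabetically earlier ethyl substituent takes the lower locants ({4,5,5} rather than {5,5,6}, first differing at 4 vs 5).
That gives ethyl groups at C-4 and C-5 (×2); a methyl group at C-6.
The substituents are ordered alphabetically, ignoring any di-/tri- multipliers.
Assembling the pieces gives 4,5,5-triethyl-6-methylnonane.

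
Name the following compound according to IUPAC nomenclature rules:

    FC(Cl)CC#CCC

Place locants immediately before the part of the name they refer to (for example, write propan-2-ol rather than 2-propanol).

The longest carbon chain that includes the multiple bond has 6 carbons, so the parent hydride is hexane.
A C≡C triple bond in the chain gives the infix -yne-.
The numbering direction is chosen so that the substituent locant set {1,1} is lower than {6,6} at the first point of difference.
With this numbering: the triple bond between C-3 and C-4; a chloro group at C-1; a fluoro group at C-1.
The substituents are ordered alphabetically, ignoring any di-/tri- multipliers.
The name is 1-chloro-1-fluorohex-3-yne.

1-chloro-1-fluorohex-3-yne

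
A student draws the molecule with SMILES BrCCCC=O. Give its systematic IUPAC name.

4-bromobutanal

Counting along the main chain through the –CHO group gives 4 carbons: the parent is butane.
An aldehyde (terminal –CHO) is the principal characteristic group, giving the suffix -al.
Choose the numbering such that the aldehyde carbon is C-1 by definition.
That gives a bromo group at C-4.
Assembling the pieces gives 4-bromobutanal.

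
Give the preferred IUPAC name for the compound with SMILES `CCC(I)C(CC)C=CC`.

4-ethyl-5-iodohept-2-ene

The longest carbon chain that includes the multiple bond has 7 carbons, so the parent hydride is heptane.
The chain contains a C=C double bond, so the unsaturation ending is -ene.
Choose the numbering such that numbering from this end puts the double bond at C-2 rather than C-5.
That gives the double bond between C-2 and C-3; an ethyl group at C-4; an iodo group at C-5.
Prefixes are listed alphabetically: ethyl, iodo.
Assembling the pieces gives 4-ethyl-5-iodohept-2-ene.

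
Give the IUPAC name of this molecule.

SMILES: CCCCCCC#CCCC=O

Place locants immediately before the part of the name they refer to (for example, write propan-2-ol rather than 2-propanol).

The longest chain bearing the –CHO group and the multiple bond is 11 carbons long (undecane).
The highest-priority functional group is an aldehyde (terminal –CHO), so the name ends in -al.
A C≡C triple bond in the chain gives the infix -yne-.
Choose the numbering such that the aldehyde carbon is C-1 by definition.
That gives the triple bond between C-4 and C-5.
Assembling the pieces gives undec-4-ynal.

undec-4-ynal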